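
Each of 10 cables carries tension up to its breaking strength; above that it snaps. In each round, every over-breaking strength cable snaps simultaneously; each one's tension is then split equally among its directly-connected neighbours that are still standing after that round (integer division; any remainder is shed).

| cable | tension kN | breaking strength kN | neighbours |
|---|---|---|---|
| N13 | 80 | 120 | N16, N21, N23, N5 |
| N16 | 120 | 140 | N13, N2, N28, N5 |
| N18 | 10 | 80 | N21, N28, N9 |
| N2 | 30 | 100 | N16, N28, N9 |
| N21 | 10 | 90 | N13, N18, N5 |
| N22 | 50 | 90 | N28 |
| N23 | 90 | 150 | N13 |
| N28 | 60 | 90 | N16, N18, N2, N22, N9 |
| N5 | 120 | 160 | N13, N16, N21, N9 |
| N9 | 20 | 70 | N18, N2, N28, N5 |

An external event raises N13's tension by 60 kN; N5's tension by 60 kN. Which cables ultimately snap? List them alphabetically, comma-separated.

Round 1 — N13 at 140 > 120; N5 at 180 > 160. N13, N5 snap.
  N13 sheds 140 kN to N16, N21, N23: 46 each (2 lost).
    N16: 120+46 = 166 > 140
    N21: 10+46 = 56 ≤ 90
    N23: 90+46 = 136 ≤ 150
  N5 sheds 180 kN to N16, N21, N9: 60 each.
    N16: 166+60 = 226 > 140
    N21: 56+60 = 116 > 90
    N9: 20+60 = 80 > 70
Round 2 — N16, N21, N9 snap.
  N16 sheds 226 kN to N2, N28: 113 each.
    N2: 30+113 = 143 > 100
    N28: 60+113 = 173 > 90
  N21 sheds 116 kN to N18: 116 each.
    N18: 10+116 = 126 > 80
  N9 sheds 80 kN to N18, N2, N28: 26 each (2 lost).
    N18: 126+26 = 152 > 80
    N2: 143+26 = 169 > 100
    N28: 173+26 = 199 > 90
Round 3 — N18, N2, N28 snap.
  N18 sheds 152 kN: no online neighbours, lost.
  N2 sheds 169 kN: no online neighbours, lost.
  N28 sheds 199 kN to N22: 199 each.
    N22: 50+199 = 249 > 90
Round 4 — N22 snaps.
  N22 sheds 249 kN: no online neighbours, lost.
No further breaks.

N13, N16, N18, N2, N21, N22, N28, N5, N9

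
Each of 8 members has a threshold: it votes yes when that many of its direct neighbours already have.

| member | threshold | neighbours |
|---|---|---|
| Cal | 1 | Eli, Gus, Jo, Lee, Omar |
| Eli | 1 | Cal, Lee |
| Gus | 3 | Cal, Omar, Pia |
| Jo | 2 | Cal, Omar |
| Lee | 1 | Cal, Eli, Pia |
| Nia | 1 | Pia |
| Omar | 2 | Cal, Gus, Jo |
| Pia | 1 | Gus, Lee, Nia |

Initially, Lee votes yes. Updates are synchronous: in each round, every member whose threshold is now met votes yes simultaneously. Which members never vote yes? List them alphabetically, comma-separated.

Round 1 — Lee votes yes (initial).
Round 2 — checking thresholds:
  Cal: 1 of 5 neighbours ≥ 1, votes yes.
  Eli: 1 of 2 neighbours ≥ 1, votes yes.
  Pia: 1 of 3 neighbours ≥ 1, votes yes.
Round 3 — checking thresholds:
  Gus: 2 of 3 neighbours < 3, not yet.
  Jo: 1 of 2 neighbours < 2, not yet.
  Nia: 1 of 1 neighbours ≥ 1, votes yes.
  Omar: 1 of 3 neighbours < 2, not yet.
Round 4 — no new yes votes; cascade stops.

Gus, Jo, Omar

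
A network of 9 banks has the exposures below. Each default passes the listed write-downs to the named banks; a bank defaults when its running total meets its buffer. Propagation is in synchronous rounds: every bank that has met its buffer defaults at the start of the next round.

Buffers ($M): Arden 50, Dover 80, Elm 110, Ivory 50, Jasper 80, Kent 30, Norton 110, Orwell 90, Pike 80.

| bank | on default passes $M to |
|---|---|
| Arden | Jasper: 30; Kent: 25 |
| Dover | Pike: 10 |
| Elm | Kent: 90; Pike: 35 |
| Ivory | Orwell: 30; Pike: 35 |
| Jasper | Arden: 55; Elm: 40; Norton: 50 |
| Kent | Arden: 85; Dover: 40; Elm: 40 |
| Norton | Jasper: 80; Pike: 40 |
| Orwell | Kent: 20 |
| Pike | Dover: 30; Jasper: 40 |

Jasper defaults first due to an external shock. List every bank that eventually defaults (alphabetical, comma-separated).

Round 1 — Jasper defaults (initial).
  Arden: +55 → 55 ≥ 50
  Elm: +40 → 40 < 110
  Norton: +50 → 50 < 110
Round 2 — Arden defaults.
  Kent: +25 → 25 < 30
No further defaults.

Arden, Jasper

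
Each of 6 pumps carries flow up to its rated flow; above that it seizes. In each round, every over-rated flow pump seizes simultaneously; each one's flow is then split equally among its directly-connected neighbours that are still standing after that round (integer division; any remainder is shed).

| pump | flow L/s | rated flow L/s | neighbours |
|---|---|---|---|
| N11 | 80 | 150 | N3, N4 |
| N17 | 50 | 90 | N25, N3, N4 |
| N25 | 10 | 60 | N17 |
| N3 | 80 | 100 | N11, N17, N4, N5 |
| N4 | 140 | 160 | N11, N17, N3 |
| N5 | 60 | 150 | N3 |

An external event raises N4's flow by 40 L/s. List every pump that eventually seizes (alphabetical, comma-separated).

Round 1 — N4 at 180 > 160. N4 seizes.
  N4 sheds 180 L/s to N11, N17, N3: 60 each.
    N11: 80+60 = 140 ≤ 150
    N17: 50+60 = 110 > 90
    N3: 80+60 = 140 > 100
Round 2 — N17, N3 seize.
  N17 sheds 110 L/s to N25: 110 each.
    N25: 10+110 = 120 > 60
  N3 sheds 140 L/s to N11, N5: 70 each.
    N11: 140+70 = 210 > 150
    N5: 60+70 = 130 ≤ 150
Round 3 — N11, N25 seize.
  N11 sheds 210 L/s: no online neighbours, lost.
  N25 sheds 120 L/s: no online neighbours, lost.
No further seizures.

N11, N17, N25, N3, N4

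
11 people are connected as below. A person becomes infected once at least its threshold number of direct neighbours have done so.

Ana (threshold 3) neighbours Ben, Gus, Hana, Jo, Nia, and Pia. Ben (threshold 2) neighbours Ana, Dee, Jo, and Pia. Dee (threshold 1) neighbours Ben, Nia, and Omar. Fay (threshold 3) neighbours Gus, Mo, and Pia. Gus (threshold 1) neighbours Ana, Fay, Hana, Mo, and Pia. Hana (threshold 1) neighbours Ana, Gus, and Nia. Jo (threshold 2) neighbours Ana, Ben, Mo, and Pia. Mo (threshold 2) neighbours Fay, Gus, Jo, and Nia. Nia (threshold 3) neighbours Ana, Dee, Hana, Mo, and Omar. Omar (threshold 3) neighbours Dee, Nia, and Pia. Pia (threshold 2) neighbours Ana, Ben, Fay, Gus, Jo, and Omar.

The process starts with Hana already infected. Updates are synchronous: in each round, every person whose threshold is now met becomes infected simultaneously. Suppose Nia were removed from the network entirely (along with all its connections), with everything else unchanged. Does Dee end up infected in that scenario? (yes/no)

With Nia removed:
Round 1 — Hana becomes infected (initial).
Round 2 — checking thresholds:
  Ana: 1 of 5 neighbours < 3, not yet.
  Gus: 1 of 5 neighbours ≥ 1, becomes infected.
Round 3 — no new infections; cascade stops.

no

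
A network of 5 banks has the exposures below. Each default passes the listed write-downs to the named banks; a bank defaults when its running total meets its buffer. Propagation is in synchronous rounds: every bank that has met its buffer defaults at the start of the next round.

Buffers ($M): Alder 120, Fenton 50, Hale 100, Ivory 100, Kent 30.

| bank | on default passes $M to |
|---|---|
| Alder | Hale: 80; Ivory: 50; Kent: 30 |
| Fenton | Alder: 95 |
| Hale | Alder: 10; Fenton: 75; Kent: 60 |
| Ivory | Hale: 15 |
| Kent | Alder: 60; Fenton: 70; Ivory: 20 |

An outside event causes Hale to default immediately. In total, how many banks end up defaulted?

Round 1 — Hale defaults (initial).
  Alder: +10 → 10 < 120
  Fenton: +75 → 75 ≥ 50
  Kent: +60 → 60 ≥ 30
Round 2 — Fenton, Kent default.
  Alder: +95+60 → 165 ≥ 120
  Ivory: +20 → 20 < 100
Round 3 — Alder defaults.
  Ivory: +50 → 70 < 100
No further defaults.

4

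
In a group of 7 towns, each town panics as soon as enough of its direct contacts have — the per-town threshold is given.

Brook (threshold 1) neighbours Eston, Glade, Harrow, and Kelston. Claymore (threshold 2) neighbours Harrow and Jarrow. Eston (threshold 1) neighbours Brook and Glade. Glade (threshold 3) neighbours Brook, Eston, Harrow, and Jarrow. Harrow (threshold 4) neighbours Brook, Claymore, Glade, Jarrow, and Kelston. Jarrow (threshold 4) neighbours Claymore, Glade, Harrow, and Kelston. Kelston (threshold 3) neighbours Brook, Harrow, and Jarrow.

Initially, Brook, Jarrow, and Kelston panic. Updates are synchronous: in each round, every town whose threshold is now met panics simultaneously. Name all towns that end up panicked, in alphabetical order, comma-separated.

Brook, Claymore, Eston, Glade, Harrow, Jarrow, Kelston

Round 1 — Brook, Jarrow, Kelston panic (initial).
Round 2 — checking thresholds:
  Claymore: 1 of 2 neighbours < 2, holds.
  Eston: 1 of 2 neighbours ≥ 1, panics.
  Glade: 2 of 4 neighbours < 3, holds.
  Harrow: 3 of 5 neighbours < 4, holds.
Round 3 — checking thresholds:
  Claymore: 1 of 2 neighbours < 2, holds.
  Glade: 3 of 4 neighbours ≥ 3, panics.
  Harrow: 3 of 5 neighbours < 4, holds.
Round 4 — checking thresholds:
  Claymore: 1 of 2 neighbours < 2, holds.
  Harrow: 4 of 5 neighbours ≥ 4, panics.
Round 5 — checking thresholds:
  Claymore: 2 of 2 neighbours ≥ 2, panics.
Round 6 — no new panics; cascade stops.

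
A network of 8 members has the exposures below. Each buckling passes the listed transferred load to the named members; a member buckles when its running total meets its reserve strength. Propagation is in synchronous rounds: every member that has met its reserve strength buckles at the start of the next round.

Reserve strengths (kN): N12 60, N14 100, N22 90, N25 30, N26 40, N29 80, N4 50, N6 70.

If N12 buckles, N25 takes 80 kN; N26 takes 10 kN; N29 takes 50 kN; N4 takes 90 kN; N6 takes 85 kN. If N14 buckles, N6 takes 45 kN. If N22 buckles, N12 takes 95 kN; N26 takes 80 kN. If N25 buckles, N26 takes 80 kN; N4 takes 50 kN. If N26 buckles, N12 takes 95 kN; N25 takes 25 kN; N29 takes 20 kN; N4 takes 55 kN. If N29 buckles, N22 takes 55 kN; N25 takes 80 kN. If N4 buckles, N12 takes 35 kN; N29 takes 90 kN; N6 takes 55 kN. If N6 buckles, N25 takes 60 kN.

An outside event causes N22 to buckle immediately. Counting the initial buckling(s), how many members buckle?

Round 1 — N22 buckles (initial).
  N12: +95 → 95 ≥ 60
  N26: +80 → 80 ≥ 40
Round 2 — N12, N26 buckle.
  N25: +80+25 → 105 ≥ 30
  N29: +50+20 → 70 < 80
  N4: +90+55 → 145 ≥ 50
  N6: +85 → 85 ≥ 70
Round 3 — N25, N4, N6 buckle.
  N29: +90 → 160 ≥ 80
Round 4 — N29 buckles.
No further bucklings.

7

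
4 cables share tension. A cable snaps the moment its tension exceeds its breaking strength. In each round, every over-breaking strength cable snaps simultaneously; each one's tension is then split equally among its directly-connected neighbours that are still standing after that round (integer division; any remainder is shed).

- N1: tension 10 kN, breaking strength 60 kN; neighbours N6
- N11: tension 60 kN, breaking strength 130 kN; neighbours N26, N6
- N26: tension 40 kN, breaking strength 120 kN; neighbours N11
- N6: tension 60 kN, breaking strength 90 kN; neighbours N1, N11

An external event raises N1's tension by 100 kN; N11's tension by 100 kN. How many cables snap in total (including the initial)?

3

Round 1 — N1 at 110 > 60; N11 at 160 > 130. N1, N11 snap.
  N1 sheds 110 kN to N6: 110 each.
    N6: 60+110 = 170 > 90
  N11 sheds 160 kN to N26, N6: 80 each.
    N26: 40+80 = 120 ≤ 120
    N6: 170+80 = 250 > 90
Round 2 — N6 snaps.
  N6 sheds 250 kN: no online neighbours, lost.
No further breaks.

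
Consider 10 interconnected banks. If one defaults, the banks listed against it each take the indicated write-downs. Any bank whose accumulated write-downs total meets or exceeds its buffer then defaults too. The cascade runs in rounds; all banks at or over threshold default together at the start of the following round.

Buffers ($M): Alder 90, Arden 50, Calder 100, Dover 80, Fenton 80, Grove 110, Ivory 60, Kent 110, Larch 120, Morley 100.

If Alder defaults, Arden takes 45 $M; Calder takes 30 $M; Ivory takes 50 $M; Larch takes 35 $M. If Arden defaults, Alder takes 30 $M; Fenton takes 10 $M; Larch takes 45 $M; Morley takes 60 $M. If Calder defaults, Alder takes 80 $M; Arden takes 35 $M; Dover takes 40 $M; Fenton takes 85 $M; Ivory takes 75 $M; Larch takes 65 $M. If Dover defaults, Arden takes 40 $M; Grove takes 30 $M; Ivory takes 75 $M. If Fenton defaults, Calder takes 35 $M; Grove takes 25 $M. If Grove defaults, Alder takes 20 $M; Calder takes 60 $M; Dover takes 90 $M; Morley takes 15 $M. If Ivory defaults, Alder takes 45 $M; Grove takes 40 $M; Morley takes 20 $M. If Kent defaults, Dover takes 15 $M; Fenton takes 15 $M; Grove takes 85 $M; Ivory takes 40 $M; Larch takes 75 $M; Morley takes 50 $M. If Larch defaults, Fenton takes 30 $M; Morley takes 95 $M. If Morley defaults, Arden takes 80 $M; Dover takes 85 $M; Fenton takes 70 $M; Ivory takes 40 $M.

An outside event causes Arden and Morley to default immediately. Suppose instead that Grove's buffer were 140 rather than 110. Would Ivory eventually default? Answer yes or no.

With Grove's buffer at 140:
Round 1 — Arden, Morley default (initial).
  Alder: +30 → 30 < 90
  Dover: +85 → 85 ≥ 80
  Fenton: +10+70 → 80 ≥ 80
  Ivory: +40 → 40 < 60
  Larch: +45 → 45 < 120
Round 2 — Dover, Fenton default.
  Calder: +35 → 35 < 100
  Grove: +30+25 → 55 < 140
  Ivory: +75 → 115 ≥ 60
Round 3 — Ivory defaults.
  Alder: +45 → 75 < 90
  Grove: +40 → 95 < 140
No further defaults.

yes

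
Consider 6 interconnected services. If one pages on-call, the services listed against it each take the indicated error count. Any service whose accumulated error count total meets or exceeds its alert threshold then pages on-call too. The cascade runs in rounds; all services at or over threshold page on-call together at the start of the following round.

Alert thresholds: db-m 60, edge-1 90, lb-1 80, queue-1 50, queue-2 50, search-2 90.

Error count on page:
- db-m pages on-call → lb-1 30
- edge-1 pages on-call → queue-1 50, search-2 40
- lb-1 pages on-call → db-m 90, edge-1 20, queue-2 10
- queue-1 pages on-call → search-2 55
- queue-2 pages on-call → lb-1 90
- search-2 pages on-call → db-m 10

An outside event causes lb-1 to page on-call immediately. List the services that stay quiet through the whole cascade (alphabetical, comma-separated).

Round 1 — lb-1 pages on-call (initial).
  db-m: +90 → 90 ≥ 60
  edge-1: +20 → 20 < 90
  queue-2: +10 → 10 < 50
Round 2 — db-m pages on-call.
No further pages.

edge-1, queue-1, queue-2, search-2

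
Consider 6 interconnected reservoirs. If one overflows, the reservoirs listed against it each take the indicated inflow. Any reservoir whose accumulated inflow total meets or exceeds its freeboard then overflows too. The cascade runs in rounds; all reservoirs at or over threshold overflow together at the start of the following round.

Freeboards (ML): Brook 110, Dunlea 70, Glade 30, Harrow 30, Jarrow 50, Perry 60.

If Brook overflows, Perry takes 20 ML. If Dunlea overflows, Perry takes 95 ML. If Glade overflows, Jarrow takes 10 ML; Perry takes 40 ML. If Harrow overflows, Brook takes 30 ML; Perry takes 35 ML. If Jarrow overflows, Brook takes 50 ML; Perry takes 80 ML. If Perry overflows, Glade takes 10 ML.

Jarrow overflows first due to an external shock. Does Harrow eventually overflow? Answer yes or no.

Round 1 — Jarrow overflows (initial).
  Brook: +50 → 50 < 110
  Perry: +80 → 80 ≥ 60
Round 2 — Perry overflows.
  Glade: +10 → 10 < 30
No further overflows.

no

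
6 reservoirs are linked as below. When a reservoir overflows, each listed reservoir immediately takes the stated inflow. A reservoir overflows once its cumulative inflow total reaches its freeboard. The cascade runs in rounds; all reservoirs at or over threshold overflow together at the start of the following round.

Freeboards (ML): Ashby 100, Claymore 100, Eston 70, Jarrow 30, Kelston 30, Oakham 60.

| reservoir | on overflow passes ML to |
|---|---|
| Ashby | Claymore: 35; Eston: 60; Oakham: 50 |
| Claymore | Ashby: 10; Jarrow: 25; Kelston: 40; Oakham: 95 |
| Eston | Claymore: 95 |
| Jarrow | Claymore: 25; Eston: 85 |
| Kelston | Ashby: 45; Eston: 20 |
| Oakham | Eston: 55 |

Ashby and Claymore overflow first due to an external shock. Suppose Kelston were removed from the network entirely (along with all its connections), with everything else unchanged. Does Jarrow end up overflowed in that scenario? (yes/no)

no

With Kelston removed:
Round 1 — Ashby, Claymore overflow (initial).
  Eston: +60 → 60 < 70
  Jarrow: +25 → 25 < 30
  Oakham: +50+95 → 145 ≥ 60
Round 2 — Oakham overflows.
  Eston: +55 → 115 ≥ 70
Round 3 — Eston overflows.
No further overflows.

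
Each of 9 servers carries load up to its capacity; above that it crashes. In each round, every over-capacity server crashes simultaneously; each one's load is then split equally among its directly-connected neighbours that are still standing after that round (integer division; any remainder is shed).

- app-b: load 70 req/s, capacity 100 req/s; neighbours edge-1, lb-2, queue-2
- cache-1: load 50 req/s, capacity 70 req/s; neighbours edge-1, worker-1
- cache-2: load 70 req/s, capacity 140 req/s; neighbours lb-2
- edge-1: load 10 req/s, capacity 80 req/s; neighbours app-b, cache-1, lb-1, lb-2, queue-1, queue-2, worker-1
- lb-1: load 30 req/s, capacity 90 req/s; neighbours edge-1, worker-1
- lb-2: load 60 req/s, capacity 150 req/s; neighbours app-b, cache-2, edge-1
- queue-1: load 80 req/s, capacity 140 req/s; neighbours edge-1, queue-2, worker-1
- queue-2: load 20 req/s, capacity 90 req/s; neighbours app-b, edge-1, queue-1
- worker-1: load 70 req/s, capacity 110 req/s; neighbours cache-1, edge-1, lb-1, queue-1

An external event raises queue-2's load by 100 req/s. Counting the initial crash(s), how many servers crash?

7

Round 1 — queue-2 at 120 > 90. queue-2 crashes.
  queue-2 sheds 120 req/s to app-b, edge-1, queue-1: 40 each.
    app-b: 70+40 = 110 > 100
    edge-1: 10+40 = 50 ≤ 80
    queue-1: 80+40 = 120 ≤ 140
Round 2 — app-b crashes.
  app-b sheds 110 req/s to edge-1, lb-2: 55 each.
    edge-1: 50+55 = 105 > 80
    lb-2: 60+55 = 115 ≤ 150
Round 3 — edge-1 crashes.
  edge-1 sheds 105 req/s to cache-1, lb-1, lb-2, queue-1, worker-1: 21 each.
    cache-1: 50+21 = 71 > 70
    lb-1: 30+21 = 51 ≤ 90
    lb-2: 115+21 = 136 ≤ 150
    queue-1: 120+21 = 141 > 140
    worker-1: 70+21 = 91 ≤ 110
Round 4 — cache-1, queue-1 crash.
  cache-1 sheds 71 req/s to worker-1: 71 each.
    worker-1: 91+71 = 162 > 110
  queue-1 sheds 141 req/s to worker-1: 141 each.
    worker-1: 162+141 = 303 > 110
Round 5 — worker-1 crashes.
  worker-1 sheds 303 req/s to lb-1: 303 each.
    lb-1: 51+303 = 354 > 90
Round 6 — lb-1 crashes.
  lb-1 sheds 354 req/s: no online neighbours, lost.
No further crashes.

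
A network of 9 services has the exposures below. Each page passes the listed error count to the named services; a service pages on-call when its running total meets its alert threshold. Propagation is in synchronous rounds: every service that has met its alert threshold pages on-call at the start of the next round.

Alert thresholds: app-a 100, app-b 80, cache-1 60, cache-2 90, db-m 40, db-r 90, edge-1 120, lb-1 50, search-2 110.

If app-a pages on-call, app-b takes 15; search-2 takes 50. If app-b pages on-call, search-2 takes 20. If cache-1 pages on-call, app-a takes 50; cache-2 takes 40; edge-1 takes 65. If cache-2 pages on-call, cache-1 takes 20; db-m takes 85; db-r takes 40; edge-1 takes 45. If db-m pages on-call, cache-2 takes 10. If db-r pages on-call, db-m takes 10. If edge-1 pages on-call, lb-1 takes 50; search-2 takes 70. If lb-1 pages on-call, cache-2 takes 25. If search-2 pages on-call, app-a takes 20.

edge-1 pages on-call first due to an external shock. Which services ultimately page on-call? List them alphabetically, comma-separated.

edge-1, lb-1

Round 1 — edge-1 pages on-call (initial).
  lb-1: +50 → 50 ≥ 50
  search-2: +70 → 70 < 110
Round 2 — lb-1 pages on-call.
  cache-2: +25 → 25 < 90
No further pages.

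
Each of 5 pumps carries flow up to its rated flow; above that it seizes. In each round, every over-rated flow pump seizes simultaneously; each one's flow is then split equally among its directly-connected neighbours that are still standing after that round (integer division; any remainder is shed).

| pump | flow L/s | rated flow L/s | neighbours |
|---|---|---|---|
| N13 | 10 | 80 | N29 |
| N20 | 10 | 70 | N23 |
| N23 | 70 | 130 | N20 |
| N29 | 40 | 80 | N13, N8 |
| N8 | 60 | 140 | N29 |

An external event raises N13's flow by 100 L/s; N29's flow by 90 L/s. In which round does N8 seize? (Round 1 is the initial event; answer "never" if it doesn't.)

2

Round 1 — N13 at 110 > 80; N29 at 130 > 80. N13, N29 seize.
  N13 sheds 110 L/s: no online neighbours, lost.
  N29 sheds 130 L/s to N8: 130 each.
    N8: 60+130 = 190 > 140
Round 2 — N8 seizes.
  N8 sheds 190 L/s: no online neighbours, lost.
No further seizures.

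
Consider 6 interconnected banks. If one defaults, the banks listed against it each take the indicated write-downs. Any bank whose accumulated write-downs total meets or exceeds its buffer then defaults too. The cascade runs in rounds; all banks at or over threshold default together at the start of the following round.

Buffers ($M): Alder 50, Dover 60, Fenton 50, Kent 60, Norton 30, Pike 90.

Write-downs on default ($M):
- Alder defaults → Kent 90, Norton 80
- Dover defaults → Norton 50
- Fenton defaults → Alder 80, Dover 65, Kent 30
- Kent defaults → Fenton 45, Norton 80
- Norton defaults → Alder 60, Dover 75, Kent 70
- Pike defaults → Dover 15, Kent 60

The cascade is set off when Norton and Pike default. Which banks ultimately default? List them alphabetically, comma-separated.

Round 1 — Norton, Pike default (initial).
  Alder: +60 → 60 ≥ 50
  Dover: +75+15 → 90 ≥ 60
  Kent: +70+60 → 130 ≥ 60
Round 2 — Alder, Dover, Kent default.
  Fenton: +45 → 45 < 50
No further defaults.

Alder, Dover, Kent, Norton, Pike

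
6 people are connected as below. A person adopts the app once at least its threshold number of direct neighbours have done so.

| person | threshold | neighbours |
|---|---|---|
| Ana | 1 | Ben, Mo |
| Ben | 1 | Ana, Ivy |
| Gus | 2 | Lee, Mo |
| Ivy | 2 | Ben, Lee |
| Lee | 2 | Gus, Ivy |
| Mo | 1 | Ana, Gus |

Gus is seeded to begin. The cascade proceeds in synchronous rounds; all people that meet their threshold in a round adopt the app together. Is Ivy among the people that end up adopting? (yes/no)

Round 1 — Gus adopts the app (initial).
Round 2 — checking thresholds:
  Lee: 1 of 2 neighbours < 2, holds.
  Mo: 1 of 2 neighbours ≥ 1, adopts the app.
Round 3 — checking thresholds:
  Ana: 1 of 2 neighbours ≥ 1, adopts the app.
  Lee: 1 of 2 neighbours < 2, holds.
Round 4 — checking thresholds:
  Ben: 1 of 2 neighbours ≥ 1, adopts the app.
  Lee: 1 of 2 neighbours < 2, holds.
Round 5 — no new adoptions; cascade stops.

no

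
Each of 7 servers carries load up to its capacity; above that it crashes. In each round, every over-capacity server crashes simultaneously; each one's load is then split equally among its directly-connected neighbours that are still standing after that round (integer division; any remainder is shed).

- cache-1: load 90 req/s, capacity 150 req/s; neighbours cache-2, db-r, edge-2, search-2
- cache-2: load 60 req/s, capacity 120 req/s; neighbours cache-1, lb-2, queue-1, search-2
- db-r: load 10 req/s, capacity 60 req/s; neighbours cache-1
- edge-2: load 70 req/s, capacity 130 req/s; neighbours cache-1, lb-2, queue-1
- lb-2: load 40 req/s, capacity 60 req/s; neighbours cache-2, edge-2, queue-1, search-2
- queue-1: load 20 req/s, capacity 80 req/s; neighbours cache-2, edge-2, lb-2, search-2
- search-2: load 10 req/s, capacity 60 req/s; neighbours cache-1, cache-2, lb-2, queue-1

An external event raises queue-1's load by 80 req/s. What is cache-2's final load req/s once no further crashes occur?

106

Round 1 — queue-1 at 100 > 80. queue-1 crashes.
  queue-1 sheds 100 req/s to cache-2, edge-2, lb-2, search-2: 25 each.
    cache-2: 60+25 = 85 ≤ 120
    edge-2: 70+25 = 95 ≤ 130
    lb-2: 40+25 = 65 > 60
    search-2: 10+25 = 35 ≤ 60
Round 2 — lb-2 crashes.
  lb-2 sheds 65 req/s to cache-2, edge-2, search-2: 21 each (2 lost).
    cache-2: 85+21 = 106 ≤ 120
    edge-2: 95+21 = 116 ≤ 130
    search-2: 35+21 = 56 ≤ 60
No further crashes.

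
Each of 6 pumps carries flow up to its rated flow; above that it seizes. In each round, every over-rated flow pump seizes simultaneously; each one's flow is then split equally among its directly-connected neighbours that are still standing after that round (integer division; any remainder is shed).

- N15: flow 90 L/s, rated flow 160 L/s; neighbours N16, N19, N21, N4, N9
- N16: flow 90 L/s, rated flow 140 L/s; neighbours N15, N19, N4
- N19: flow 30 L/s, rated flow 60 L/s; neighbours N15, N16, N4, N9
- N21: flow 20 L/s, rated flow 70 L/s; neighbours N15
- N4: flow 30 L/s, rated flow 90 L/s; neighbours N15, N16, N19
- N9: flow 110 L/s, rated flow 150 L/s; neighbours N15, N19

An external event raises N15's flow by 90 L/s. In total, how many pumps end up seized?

5

Round 1 — N15 at 180 > 160. N15 seizes.
  N15 sheds 180 L/s to N16, N19, N21, N4, N9: 36 each.
    N16: 90+36 = 126 ≤ 140
    N19: 30+36 = 66 > 60
    N21: 20+36 = 56 ≤ 70
    N4: 30+36 = 66 ≤ 90
    N9: 110+36 = 146 ≤ 150
Round 2 — N19 seizes.
  N19 sheds 66 L/s to N16, N4, N9: 22 each.
    N16: 126+22 = 148 > 140
    N4: 66+22 = 88 ≤ 90
    N9: 146+22 = 168 > 150
Round 3 — N16, N9 seize.
  N16 sheds 148 L/s to N4: 148 each.
    N4: 88+148 = 236 > 90
  N9 sheds 168 L/s: no online neighbours, lost.
Round 4 — N4 seizes.
  N4 sheds 236 L/s: no online neighbours, lost.
No further seizures.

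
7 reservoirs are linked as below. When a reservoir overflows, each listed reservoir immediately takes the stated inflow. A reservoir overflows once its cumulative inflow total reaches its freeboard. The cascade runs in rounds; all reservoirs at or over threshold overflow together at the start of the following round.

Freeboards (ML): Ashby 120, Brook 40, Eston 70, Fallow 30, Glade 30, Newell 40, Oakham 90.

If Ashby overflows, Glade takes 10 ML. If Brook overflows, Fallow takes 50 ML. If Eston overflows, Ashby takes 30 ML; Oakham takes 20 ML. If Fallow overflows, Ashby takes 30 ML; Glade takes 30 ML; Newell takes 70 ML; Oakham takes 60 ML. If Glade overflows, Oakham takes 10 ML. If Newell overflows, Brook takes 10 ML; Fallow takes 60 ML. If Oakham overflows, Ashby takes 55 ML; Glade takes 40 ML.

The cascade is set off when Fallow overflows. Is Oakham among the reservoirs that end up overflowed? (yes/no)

no

Round 1 — Fallow overflows (initial).
  Ashby: +30 → 30 < 120
  Glade: +30 → 30 ≥ 30
  Newell: +70 → 70 ≥ 40
  Oakham: +60 → 60 < 90
Round 2 — Glade, Newell overflow.
  Brook: +10 → 10 < 40
  Oakham: +10 → 70 < 90
No further overflows.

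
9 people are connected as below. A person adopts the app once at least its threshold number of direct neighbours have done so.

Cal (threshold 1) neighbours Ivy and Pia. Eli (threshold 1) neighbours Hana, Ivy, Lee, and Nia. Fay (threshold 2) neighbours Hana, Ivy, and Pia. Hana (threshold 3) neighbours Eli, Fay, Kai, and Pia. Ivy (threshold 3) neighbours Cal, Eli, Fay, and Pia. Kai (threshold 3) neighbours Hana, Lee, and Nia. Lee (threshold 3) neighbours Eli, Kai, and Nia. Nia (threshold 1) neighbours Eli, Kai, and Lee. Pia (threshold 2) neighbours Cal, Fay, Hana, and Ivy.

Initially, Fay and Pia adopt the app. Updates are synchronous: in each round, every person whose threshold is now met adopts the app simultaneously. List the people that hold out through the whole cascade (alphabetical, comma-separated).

Kai, Lee

Round 1 — Fay, Pia adopt the app (initial).
Round 2 — checking thresholds:
  Cal: 1 of 2 neighbours ≥ 1, adopts the app.
  Hana: 2 of 4 neighbours < 3, holds.
  Ivy: 2 of 4 neighbours < 3, holds.
Round 3 — checking thresholds:
  Hana: 2 of 4 neighbours < 3, holds.
  Ivy: 3 of 4 neighbours ≥ 3, adopts the app.
Round 4 — checking thresholds:
  Eli: 1 of 4 neighbours ≥ 1, adopts the app.
  Hana: 2 of 4 neighbours < 3, holds.
Round 5 — checking thresholds:
  Hana: 3 of 4 neighbours ≥ 3, adopts the app.
  Lee: 1 of 3 neighbours < 3, holds.
  Nia: 1 of 3 neighbours ≥ 1, adopts the app.
Round 6 — no new adoptions; cascade stops.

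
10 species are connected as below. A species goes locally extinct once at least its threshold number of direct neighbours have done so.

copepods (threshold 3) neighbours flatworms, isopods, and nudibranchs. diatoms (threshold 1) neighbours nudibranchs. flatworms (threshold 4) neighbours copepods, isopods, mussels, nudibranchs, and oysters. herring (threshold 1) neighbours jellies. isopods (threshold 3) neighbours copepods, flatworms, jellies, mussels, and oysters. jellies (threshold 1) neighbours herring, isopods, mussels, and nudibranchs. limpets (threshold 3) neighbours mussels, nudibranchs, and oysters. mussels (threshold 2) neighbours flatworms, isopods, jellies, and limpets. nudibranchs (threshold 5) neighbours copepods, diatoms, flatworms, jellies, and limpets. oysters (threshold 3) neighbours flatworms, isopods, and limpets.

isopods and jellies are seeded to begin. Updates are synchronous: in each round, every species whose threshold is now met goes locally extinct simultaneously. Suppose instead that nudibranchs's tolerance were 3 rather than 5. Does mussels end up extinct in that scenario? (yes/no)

yes

With nudibranchs's tolerance at 3:
Round 1 — isopods, jellies go locally extinct (initial).
Round 2 — checking thresholds:
  copepods: 1 of 3 neighbours < 3, not yet.
  flatworms: 1 of 5 neighbours < 4, not yet.
  herring: 1 of 1 neighbours ≥ 1, goes locally extinct.
  mussels: 2 of 4 neighbours ≥ 2, goes locally extinct.
  nudibranchs: 1 of 5 neighbours < 3, not yet.
  oysters: 1 of 3 neighbours < 3, not yet.
Round 3 — no new extinctions; cascade stops.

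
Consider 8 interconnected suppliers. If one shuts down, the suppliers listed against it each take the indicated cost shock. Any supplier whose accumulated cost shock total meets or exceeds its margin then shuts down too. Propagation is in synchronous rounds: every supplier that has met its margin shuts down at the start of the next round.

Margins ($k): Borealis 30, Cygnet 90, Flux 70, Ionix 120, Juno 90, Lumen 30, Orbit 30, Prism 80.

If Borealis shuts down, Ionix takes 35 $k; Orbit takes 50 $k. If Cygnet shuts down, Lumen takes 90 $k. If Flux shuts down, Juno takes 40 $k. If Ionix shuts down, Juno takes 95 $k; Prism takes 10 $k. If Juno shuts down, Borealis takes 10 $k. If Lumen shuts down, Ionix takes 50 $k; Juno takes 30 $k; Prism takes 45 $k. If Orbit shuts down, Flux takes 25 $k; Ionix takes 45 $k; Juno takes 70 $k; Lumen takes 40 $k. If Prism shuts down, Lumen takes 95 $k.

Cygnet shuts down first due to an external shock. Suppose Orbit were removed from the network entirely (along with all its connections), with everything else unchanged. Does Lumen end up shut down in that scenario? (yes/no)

With Orbit removed:
Round 1 — Cygnet shuts down (initial).
  Lumen: +90 → 90 ≥ 30
Round 2 — Lumen shuts down.
  Ionix: +50 → 50 < 120
  Juno: +30 → 30 < 90
  Prism: +45 → 45 < 80
No further shutdowns.

yes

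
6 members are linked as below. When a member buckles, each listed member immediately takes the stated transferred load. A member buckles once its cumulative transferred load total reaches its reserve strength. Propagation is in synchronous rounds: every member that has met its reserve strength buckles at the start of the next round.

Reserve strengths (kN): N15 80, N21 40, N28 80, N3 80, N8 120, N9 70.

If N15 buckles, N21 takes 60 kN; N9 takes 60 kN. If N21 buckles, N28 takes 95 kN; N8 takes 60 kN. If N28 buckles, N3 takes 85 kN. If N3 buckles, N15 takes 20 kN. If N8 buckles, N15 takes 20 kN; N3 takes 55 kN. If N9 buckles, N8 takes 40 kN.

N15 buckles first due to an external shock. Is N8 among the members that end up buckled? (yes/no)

no

Round 1 — N15 buckles (initial).
  N21: +60 → 60 ≥ 40
  N9: +60 → 60 < 70
Round 2 — N21 buckles.
  N28: +95 → 95 ≥ 80
  N8: +60 → 60 < 120
Round 3 — N28 buckles.
  N3: +85 → 85 ≥ 80
Round 4 — N3 buckles.
No further bucklings.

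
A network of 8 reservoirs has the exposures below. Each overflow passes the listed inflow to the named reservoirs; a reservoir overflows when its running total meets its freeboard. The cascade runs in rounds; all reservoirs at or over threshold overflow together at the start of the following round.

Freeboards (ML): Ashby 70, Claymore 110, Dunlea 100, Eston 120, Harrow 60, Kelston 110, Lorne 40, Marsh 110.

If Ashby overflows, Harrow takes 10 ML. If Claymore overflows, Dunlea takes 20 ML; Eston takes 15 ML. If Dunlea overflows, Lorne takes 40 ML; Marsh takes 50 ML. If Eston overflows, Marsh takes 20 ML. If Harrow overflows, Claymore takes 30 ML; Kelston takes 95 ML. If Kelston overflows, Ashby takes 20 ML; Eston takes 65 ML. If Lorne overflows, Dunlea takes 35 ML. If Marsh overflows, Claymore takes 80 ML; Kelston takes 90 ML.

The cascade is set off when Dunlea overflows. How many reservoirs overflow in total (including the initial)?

2

Round 1 — Dunlea overflows (initial).
  Lorne: +40 → 40 ≥ 40
  Marsh: +50 → 50 < 110
Round 2 — Lorne overflows.
No further overflows.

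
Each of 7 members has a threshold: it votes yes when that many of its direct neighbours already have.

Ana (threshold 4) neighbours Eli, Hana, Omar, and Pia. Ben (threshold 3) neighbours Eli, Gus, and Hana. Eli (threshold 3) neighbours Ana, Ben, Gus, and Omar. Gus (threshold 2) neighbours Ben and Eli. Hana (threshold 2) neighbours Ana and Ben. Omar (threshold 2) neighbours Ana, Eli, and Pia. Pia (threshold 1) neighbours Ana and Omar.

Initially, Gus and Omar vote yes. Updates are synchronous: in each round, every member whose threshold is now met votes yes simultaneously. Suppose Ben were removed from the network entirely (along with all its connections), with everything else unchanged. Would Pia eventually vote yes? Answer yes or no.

yes

With Ben removed:
Round 1 — Gus, Omar vote yes (initial).
Round 2 — checking thresholds:
  Ana: 1 of 4 neighbours < 4, holds.
  Eli: 2 of 3 neighbours < 3, holds.
  Pia: 1 of 2 neighbours ≥ 1, votes yes.
Round 3 — no new yes votes; cascade stops.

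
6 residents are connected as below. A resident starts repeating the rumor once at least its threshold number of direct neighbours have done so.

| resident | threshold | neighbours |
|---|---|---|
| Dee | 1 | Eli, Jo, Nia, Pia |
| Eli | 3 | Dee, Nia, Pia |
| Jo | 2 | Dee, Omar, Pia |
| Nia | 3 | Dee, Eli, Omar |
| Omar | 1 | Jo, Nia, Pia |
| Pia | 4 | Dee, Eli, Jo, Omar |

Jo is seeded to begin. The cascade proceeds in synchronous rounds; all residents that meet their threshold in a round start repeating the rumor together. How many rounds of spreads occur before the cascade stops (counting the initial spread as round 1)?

Round 1 — Jo starts repeating the rumor (initial).
Round 2 — checking thresholds:
  Dee: 1 of 4 neighbours ≥ 1, starts repeating the rumor.
  Omar: 1 of 3 neighbours ≥ 1, starts repeating the rumor.
  Pia: 1 of 4 neighbours < 4, not yet.
Round 3 — no new spreads; cascade stops.

2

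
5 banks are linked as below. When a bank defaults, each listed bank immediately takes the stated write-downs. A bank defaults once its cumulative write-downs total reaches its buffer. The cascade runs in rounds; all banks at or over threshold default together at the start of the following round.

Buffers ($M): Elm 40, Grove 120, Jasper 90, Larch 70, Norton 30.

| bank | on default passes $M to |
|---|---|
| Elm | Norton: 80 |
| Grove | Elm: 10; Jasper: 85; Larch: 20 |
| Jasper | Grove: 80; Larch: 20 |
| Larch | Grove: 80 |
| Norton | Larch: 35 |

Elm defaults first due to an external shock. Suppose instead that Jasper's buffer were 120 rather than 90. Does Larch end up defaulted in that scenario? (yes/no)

With Jasper's buffer at 120:
Round 1 — Elm defaults (initial).
  Norton: +80 → 80 ≥ 30
Round 2 — Norton defaults.
  Larch: +35 → 35 < 70
No further defaults.

no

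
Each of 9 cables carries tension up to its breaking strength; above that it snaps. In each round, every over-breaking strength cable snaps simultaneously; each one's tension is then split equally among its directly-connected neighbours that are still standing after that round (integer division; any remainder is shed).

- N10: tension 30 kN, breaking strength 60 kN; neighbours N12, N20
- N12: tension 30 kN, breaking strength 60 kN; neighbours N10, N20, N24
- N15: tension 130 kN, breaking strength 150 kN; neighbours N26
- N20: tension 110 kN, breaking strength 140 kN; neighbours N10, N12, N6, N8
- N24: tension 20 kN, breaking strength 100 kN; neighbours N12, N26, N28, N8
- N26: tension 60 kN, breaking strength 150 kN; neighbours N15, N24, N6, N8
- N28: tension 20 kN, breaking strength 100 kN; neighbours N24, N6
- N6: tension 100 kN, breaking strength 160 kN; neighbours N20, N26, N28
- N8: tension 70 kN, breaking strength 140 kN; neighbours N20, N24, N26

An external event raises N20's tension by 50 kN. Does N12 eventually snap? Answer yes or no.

Round 1 — N20 at 160 > 140. N20 snaps.
  N20 sheds 160 kN to N10, N12, N6, N8: 40 each.
    N10: 30+40 = 70 > 60
    N12: 30+40 = 70 > 60
    N6: 100+40 = 140 ≤ 160
    N8: 70+40 = 110 ≤ 140
Round 2 — N10, N12 snap.
  N10 sheds 70 kN: no online neighbours, lost.
  N12 sheds 70 kN to N24: 70 each.
    N24: 20+70 = 90 ≤ 100
No further breaks.

yes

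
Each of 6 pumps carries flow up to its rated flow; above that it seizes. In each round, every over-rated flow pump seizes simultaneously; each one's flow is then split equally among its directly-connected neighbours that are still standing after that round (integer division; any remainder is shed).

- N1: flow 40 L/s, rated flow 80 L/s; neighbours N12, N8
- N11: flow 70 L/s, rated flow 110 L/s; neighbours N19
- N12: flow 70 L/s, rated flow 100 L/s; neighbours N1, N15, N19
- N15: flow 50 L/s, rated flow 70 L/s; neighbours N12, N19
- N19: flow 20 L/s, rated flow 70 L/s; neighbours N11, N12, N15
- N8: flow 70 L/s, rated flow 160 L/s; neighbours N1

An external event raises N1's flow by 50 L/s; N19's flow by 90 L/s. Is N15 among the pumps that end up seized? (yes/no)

yes

Round 1 — N1 at 90 > 80; N19 at 110 > 70. N1, N19 seize.
  N1 sheds 90 L/s to N12, N8: 45 each.
    N12: 70+45 = 115 > 100
    N8: 70+45 = 115 ≤ 160
  N19 sheds 110 L/s to N11, N12, N15: 36 each (2 lost).
    N11: 70+36 = 106 ≤ 110
    N12: 115+36 = 151 > 100
    N15: 50+36 = 86 > 70
Round 2 — N12, N15 seize.
  N12 sheds 151 L/s: no online neighbours, lost.
  N15 sheds 86 L/s: no online neighbours, lost.
No further seizures.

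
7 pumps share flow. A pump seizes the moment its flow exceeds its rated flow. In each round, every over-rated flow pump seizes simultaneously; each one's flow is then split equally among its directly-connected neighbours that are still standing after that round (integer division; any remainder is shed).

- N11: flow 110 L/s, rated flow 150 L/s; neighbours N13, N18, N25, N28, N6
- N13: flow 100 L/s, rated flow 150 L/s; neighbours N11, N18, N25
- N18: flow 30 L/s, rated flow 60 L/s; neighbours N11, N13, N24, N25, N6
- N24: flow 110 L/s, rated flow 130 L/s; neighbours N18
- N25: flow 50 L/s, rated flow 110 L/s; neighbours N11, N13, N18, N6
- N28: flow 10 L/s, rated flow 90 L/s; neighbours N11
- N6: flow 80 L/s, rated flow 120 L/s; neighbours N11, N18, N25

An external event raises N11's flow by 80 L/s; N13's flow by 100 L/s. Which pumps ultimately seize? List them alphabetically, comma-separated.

N11, N13, N18, N24, N25, N6

Round 1 — N11 at 190 > 150; N13 at 200 > 150. N11, N13 seize.
  N11 sheds 190 L/s to N18, N25, N28, N6: 47 each (2 lost).
    N18: 30+47 = 77 > 60
    N25: 50+47 = 97 ≤ 110
    N28: 10+47 = 57 ≤ 90
    N6: 80+47 = 127 > 120
  N13 sheds 200 L/s to N18, N25: 100 each.
    N18: 77+100 = 177 > 60
    N25: 97+100 = 197 > 110
Round 2 — N18, N25, N6 seize.
  N18 sheds 177 L/s to N24: 177 each.
    N24: 110+177 = 287 > 130
  N25 sheds 197 L/s: no online neighbours, lost.
  N6 sheds 127 L/s: no online neighbours, lost.
Round 3 — N24 seizes.
  N24 sheds 287 L/s: no online neighbours, lost.
No further seizures.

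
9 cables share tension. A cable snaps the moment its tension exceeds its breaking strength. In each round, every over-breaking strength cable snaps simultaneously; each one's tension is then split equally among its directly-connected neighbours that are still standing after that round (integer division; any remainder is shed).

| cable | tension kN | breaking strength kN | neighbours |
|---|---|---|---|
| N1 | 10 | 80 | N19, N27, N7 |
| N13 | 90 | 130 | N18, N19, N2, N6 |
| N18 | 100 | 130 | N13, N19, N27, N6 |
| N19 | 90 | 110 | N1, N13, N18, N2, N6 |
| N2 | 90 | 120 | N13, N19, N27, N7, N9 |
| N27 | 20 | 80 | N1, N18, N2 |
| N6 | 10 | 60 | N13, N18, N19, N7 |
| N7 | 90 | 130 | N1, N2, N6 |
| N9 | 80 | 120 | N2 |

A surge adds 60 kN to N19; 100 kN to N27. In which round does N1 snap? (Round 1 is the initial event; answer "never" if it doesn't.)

4

Round 1 — N19 at 150 > 110; N27 at 120 > 80. N19, N27 snap.
  N19 sheds 150 kN to N1, N13, N18, N2, N6: 30 each.
    N1: 10+30 = 40 ≤ 80
    N13: 90+30 = 120 ≤ 130
    N18: 100+30 = 130 ≤ 130
    N2: 90+30 = 120 ≤ 120
    N6: 10+30 = 40 ≤ 60
  N27 sheds 120 kN to N1, N18, N2: 40 each.
    N1: 40+40 = 80 ≤ 80
    N18: 130+40 = 170 > 130
    N2: 120+40 = 160 > 120
Round 2 — N18, N2 snap.
  N18 sheds 170 kN to N13, N6: 85 each.
    N13: 120+85 = 205 > 130
    N6: 40+85 = 125 > 60
  N2 sheds 160 kN to N13, N7, N9: 53 each (1 lost).
    N13: 205+53 = 258 > 130
    N7: 90+53 = 143 > 130
    N9: 80+53 = 133 > 120
Round 3 — N13, N6, N7, N9 snap.
  N13 sheds 258 kN: no online neighbours, lost.
  N6 sheds 125 kN: no online neighbours, lost.
  N7 sheds 143 kN to N1: 143 each.
    N1: 80+143 = 223 > 80
  N9 sheds 133 kN: no online neighbours, lost.
Round 4 — N1 snaps.
  N1 sheds 223 kN: no online neighbours, lost.
No further breaks.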